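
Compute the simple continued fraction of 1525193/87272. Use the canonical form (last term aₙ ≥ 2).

1525193 = 17·87272 + 41569
87272 = 2·41569 + 4134
41569 = 10·4134 + 229
4134 = 18·229 + 12
229 = 19·12 + 1
12 = 12·1 + 0  (stop)
So 1525193/87272 = [17; 2, 10, 18, 19, 12].

[17; 2, 10, 18, 19, 12]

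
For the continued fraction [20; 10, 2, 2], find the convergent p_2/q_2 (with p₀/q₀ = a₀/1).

422/21

Using pₖ = aₖpₖ₋₁ + pₖ₋₂, qₖ = aₖqₖ₋₁ + qₖ₋₂ (with p₋₁=1, p₋₂=0, q₋₁=0, q₋₂=1):
  k=0: a=20, p=20, q=1
  k=1: a=10, p=201, q=10
  k=2: a=2, p=422, q=21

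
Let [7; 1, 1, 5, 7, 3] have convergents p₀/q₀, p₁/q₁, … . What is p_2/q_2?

15/2

Using pₖ = aₖpₖ₋₁ + pₖ₋₂, qₖ = aₖqₖ₋₁ + qₖ₋₂ (with p₋₁=1, p₋₂=0, q₋₁=0, q₋₂=1):
  k=0: a=7, p=7, q=1
  k=1: a=1, p=8, q=1
  k=2: a=1, p=15, q=2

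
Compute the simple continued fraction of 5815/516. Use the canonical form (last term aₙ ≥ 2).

5815 = 11×516 + 139
516 = 3×139 + 99
139 = 1×99 + 40
99 = 2×40 + 19
40 = 2×19 + 2
19 = 9×2 + 1
2 = 2×1 + 0  (stop)
So 5815/516 = [11; 3, 1, 2, 2, 9, 2].

[11; 3, 1, 2, 2, 9, 2]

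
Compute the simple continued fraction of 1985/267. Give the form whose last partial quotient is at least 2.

[7; 2, 3, 3, 5, 2]

1985 = 7×267 + 116
267 = 2×116 + 35
116 = 3×35 + 11
35 = 3×11 + 2
11 = 5×2 + 1
2 = 2×1 + 0  (stop)
So 1985/267 = [7; 2, 3, 3, 5, 2].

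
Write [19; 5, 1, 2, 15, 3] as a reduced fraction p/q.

15341/800

Using pₖ = aₖpₖ₋₁ + pₖ₋₂ and qₖ = aₖqₖ₋₁ + qₖ₋₂:
  k=0: a=19, p=19, q=1
  k=1: a=5, p=96, q=5
  k=2: a=1, p=115, q=6
  k=3: a=2, p=326, q=17
  k=4: a=15, p=5005, q=261
  k=5: a=3, p=15341, q=800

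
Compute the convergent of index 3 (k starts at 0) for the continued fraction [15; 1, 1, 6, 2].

Using pₖ = aₖpₖ₋₁ + pₖ₋₂, qₖ = aₖqₖ₋₁ + qₖ₋₂ (with p₋₁=1, p₋₂=0, q₋₁=0, q₋₂=1):
  k=0: a=15, p=15, q=1
  k=1: a=1, p=16, q=1
  k=2: a=1, p=31, q=2
  k=3: a=6, p=202, q=13

202/13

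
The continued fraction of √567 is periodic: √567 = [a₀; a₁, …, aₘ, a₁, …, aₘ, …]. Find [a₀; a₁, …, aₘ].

a₀ = ⌊√567⌋ = 23.
With m₀=0, d₀=1 and mₖ₊₁ = dₖaₖ − mₖ, dₖ₊₁ = (n − mₖ₊₁²)/dₖ, aₖ₊₁ = ⌊(a₀+mₖ₊₁)/dₖ₊₁⌋:
  k=1: m=23, d=38, a=1
  k=2: m=15, d=9, a=4
  k=3: m=21, d=14, a=3
  k=4: m=21, d=9, a=4
  k=5: m=15, d=38, a=1
  k=6: m=23, d=1, a=46
d=1 and a=2a₀=46 at k=6, so the next step gives (m, d) = (23, 38) again — its k=1 value — and the period has length 6.

[23; 1, 4, 3, 4, 1, 46]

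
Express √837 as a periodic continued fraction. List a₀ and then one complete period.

[28; 1, 13, 2, 13, 1, 56]

a₀ = ⌊√837⌋ = 28.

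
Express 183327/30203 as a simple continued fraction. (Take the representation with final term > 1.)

[6; 14, 3, 8, 1, 2, 8, 3]

183327 = 6×30203 + 2109
30203 = 14×2109 + 677
2109 = 3×677 + 78
677 = 8×78 + 53
78 = 1×53 + 25
53 = 2×25 + 3
25 = 8×3 + 1
3 = 3×1 + 0  (stop)
So 183327/30203 = [6; 14, 3, 8, 1, 2, 8, 3].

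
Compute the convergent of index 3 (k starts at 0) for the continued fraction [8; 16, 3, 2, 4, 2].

Using pₖ = aₖpₖ₋₁ + pₖ₋₂, qₖ = aₖqₖ₋₁ + qₖ₋₂ (with p₋₁=1, p₋₂=0, q₋₁=0, q₋₂=1):
  k=0: a=8, p=8, q=1
  k=1: a=16, p=129, q=16
  k=2: a=3, p=395, q=49
  k=3: a=2, p=919, q=114

919/114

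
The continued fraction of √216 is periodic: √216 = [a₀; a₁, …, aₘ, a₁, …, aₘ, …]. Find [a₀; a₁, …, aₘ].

a₀ = ⌊√216⌋ = 14.
With m₀=0, d₀=1 and mₖ₊₁ = dₖaₖ − mₖ, dₖ₊₁ = (n − mₖ₊₁²)/dₖ, aₖ₊₁ = ⌊(a₀+mₖ₊₁)/dₖ₊₁⌋:
  k=1: m=14, d=20, a=1
  k=2: m=6, d=9, a=2
  k=3: m=12, d=8, a=3
  k=4: m=12, d=9, a=2
  k=5: m=6, d=20, a=1
  k=6: m=14, d=1, a=28
d=1 and a=2a₀=28 at k=6, so the next step gives (m, d) = (14, 20) again — its k=1 value — and the period has length 6.

[14; 1, 2, 3, 2, 1, 28]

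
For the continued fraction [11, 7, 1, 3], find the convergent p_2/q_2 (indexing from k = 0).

89/8

Using pₖ = aₖpₖ₋₁ + pₖ₋₂, qₖ = aₖqₖ₋₁ + qₖ₋₂ (with p₋₁=1, p₋₂=0, q₋₁=0, q₋₂=1):
  k=0: a=11, p=11, q=1
  k=1: a=7, p=78, q=7
  k=2: a=1, p=89, q=8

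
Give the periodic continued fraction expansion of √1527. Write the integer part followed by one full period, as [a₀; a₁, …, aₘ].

a₀ = ⌊√1527⌋ = 39.
With m₀=0, d₀=1 and mₖ₊₁ = dₖaₖ − mₖ, dₖ₊₁ = (n − mₖ₊₁²)/dₖ, aₖ₊₁ = ⌊(a₀+mₖ₊₁)/dₖ₊₁⌋:
  k=1: m=39, d=6, a=13
  k=2: m=39, d=1, a=78
d=1 and a=2a₀=78 at k=2, so the next step gives (m, d) = (39, 6) again — its k=1 value — and the period has length 2.

[39; 13, 78]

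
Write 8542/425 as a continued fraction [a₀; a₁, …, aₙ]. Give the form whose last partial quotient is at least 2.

[20; 10, 8, 2, 2]

8542 = 20*425 + 42
425 = 10*42 + 5
42 = 8*5 + 2
5 = 2*2 + 1
2 = 2*1 + 0  (stop)
So 8542/425 = [20; 10, 8, 2, 2].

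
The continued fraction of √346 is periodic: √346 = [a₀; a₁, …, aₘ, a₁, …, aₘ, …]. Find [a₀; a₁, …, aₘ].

[18; 1, 1, 1, 1, 36]

a₀ = ⌊√346⌋ = 18.
With m₀=0, d₀=1 and mₖ₊₁ = dₖaₖ − mₖ, dₖ₊₁ = (n − mₖ₊₁²)/dₖ, aₖ₊₁ = ⌊(a₀+mₖ₊₁)/dₖ₊₁⌋:
  k=1: m=18, d=22, a=1
  k=2: m=4, d=15, a=1
  k=3: m=11, d=15, a=1
  k=4: m=4, d=22, a=1
  k=5: m=18, d=1, a=36
d=1 and a=2a₀=36 at k=5, so the next step gives (m, d) = (18, 22) again — its k=1 value — and the period has length 5.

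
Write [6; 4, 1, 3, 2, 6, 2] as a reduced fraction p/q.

3707/597

Using pₖ = aₖpₖ₋₁ + pₖ₋₂ and qₖ = aₖqₖ₋₁ + qₖ₋₂:
  k=0: a=6, p=6, q=1
  k=1: a=4, p=25, q=4
  k=2: a=1, p=31, q=5
  k=3: a=3, p=118, q=19
  k=4: a=2, p=267, q=43
  k=5: a=6, p=1720, q=277
  k=6: a=2, p=3707, q=597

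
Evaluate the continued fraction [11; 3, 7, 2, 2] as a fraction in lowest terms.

1313/116

Using pₖ = aₖpₖ₋₁ + pₖ₋₂ and qₖ = aₖqₖ₋₁ + qₖ₋₂:
  k=0: a=11, p=11, q=1
  k=1: a=3, p=34, q=3
  k=2: a=7, p=249, q=22
  k=3: a=2, p=532, q=47
  k=4: a=2, p=1313, q=116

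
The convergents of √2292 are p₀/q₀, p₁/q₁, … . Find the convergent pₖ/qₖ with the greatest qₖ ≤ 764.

√2292 = [47; 1, 6, 1, 94, …] (period length 4).
Convergents:
  p_0/q_0 = 47/1
  p_1/q_1 = 48/1
  p_2/q_2 = 335/7
  p_3/q_3 = 383/8
  p_4/q_4 = 36337/759
  p_5/q_5 = 36720/767
q_4 = 759 ≤ 764 < 767 = q_5, so the answer is 36337/759.

36337/759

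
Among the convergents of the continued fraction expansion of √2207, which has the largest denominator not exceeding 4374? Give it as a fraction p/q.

205297/4370

√2207 = [46; 1, 45, 1, 92, …] (period length 4).
Convergents:
  p_0/q_0 = 46/1
  p_1/q_1 = 47/1
  p_2/q_2 = 2161/46
  p_3/q_3 = 2208/47
  p_4/q_4 = 205297/4370
  p_5/q_5 = 207505/4417
q_4 = 4370 ≤ 4374 < 4417 = q_5, so the answer is 205297/4370.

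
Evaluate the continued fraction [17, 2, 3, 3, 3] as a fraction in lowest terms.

1325/76

Using pₖ = aₖpₖ₋₁ + pₖ₋₂ and qₖ = aₖqₖ₋₁ + qₖ₋₂:
  k=0: a=17, p=17, q=1
  k=1: a=2, p=35, q=2
  k=2: a=3, p=122, q=7
  k=3: a=3, p=401, q=23
  k=4: a=3, p=1325, q=76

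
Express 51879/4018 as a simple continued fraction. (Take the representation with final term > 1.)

[12; 1, 10, 3, 7, 16]

51879 = 12·4018 + 3663
4018 = 1·3663 + 355
3663 = 10·355 + 113
355 = 3·113 + 16
113 = 7·16 + 1
16 = 16·1 + 0  (stop)
So 51879/4018 = [12; 1, 10, 3, 7, 16].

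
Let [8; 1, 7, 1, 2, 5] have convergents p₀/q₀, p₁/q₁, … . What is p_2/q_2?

Using pₖ = aₖpₖ₋₁ + pₖ₋₂, qₖ = aₖqₖ₋₁ + qₖ₋₂ (with p₋₁=1, p₋₂=0, q₋₁=0, q₋₂=1):
  k=0: a=8, p=8, q=1
  k=1: a=1, p=9, q=1
  k=2: a=7, p=71, q=8

71/8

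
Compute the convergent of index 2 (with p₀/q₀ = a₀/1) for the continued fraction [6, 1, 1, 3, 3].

13/2

Using pₖ = aₖpₖ₋₁ + pₖ₋₂, qₖ = aₖqₖ₋₁ + qₖ₋₂ (with p₋₁=1, p₋₂=0, q₋₁=0, q₋₂=1):
  k=0: a=6, p=6, q=1
  k=1: a=1, p=7, q=1
  k=2: a=1, p=13, q=2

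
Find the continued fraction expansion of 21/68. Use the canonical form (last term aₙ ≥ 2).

[0; 3, 4, 5]

21 = 0×68 + 21
68 = 3×21 + 5
21 = 4×5 + 1
5 = 5×1 + 0  (stop)
So 21/68 = [0; 3, 4, 5].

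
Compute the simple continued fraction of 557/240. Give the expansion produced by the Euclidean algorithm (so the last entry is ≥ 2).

557 = 2*240 + 77
240 = 3*77 + 9
77 = 8*9 + 5
9 = 1*5 + 4
5 = 1*4 + 1
4 = 4*1 + 0  (stop)
So 557/240 = [2; 3, 8, 1, 1, 4].

[2; 3, 8, 1, 1, 4]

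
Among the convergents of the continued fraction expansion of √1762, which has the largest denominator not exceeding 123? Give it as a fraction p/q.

1763/42

√1762 = [41; 1, 40, 1, 82, …] (period length 4).
Convergents:
  p_0/q_0 = 41/1
  p_1/q_1 = 42/1
  p_2/q_2 = 1721/41
  p_3/q_3 = 1763/42
  p_4/q_4 = 146287/3485
q_3 = 42 ≤ 123 < 3485 = q_4, so the answer is 1763/42.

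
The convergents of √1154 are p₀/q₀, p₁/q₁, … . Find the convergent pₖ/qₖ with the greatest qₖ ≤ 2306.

√1154 = [33; 1, 32, 1, 66, …] (period length 4).
Convergents:
  p_0/q_0 = 33/1
  p_1/q_1 = 34/1
  p_2/q_2 = 1121/33
  p_3/q_3 = 1155/34
  p_4/q_4 = 77351/2277
  p_5/q_5 = 78506/2311
q_4 = 2277 ≤ 2306 < 2311 = q_5, so the answer is 77351/2277.

77351/2277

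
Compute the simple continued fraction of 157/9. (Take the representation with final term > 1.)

[17; 2, 4]

157 = 17*9 + 4
9 = 2*4 + 1
4 = 4*1 + 0  (stop)
So 157/9 = [17; 2, 4].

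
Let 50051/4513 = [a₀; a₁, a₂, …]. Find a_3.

3

50051 = 11·4513 + 408   →  a_0 = 11
4513 = 11·408 + 25   →  a_1 = 11
408 = 16·25 + 8   →  a_2 = 16
25 = 3·8 + 1   →  a_3 = 3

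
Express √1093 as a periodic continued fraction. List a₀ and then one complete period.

[33; 16, 1, 1, 16, 66]

a₀ = ⌊√1093⌋ = 33.
With m₀=0, d₀=1 and mₖ₊₁ = dₖaₖ − mₖ, dₖ₊₁ = (n − mₖ₊₁²)/dₖ, aₖ₊₁ = ⌊(a₀+mₖ₊₁)/dₖ₊₁⌋:
  k=1: m=33, d=4, a=16
  k=2: m=31, d=33, a=1
  k=3: m=2, d=33, a=1
  k=4: m=31, d=4, a=16
  k=5: m=33, d=1, a=66
d=1 and a=2a₀=66 at k=5, so the next step gives (m, d) = (33, 4) again — its k=1 value — and the period has length 5.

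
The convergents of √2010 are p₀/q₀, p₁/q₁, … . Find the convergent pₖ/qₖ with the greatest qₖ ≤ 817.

24165/539

√2010 = [44; 1, 4, 1, 88, …] (period length 4).
Convergents:
  p_0/q_0 = 44/1
  p_1/q_1 = 45/1
  p_2/q_2 = 224/5
  p_3/q_3 = 269/6
  p_4/q_4 = 23896/533
  p_5/q_5 = 24165/539
  p_6/q_6 = 120556/2689
q_5 = 539 ≤ 817 < 2689 = q_6, so the answer is 24165/539.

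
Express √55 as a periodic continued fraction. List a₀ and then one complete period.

[7; 2, 2, 2, 14]

a₀ = ⌊√55⌋ = 7.
With m₀=0, d₀=1 and mₖ₊₁ = dₖaₖ − mₖ, dₖ₊₁ = (n − mₖ₊₁²)/dₖ, aₖ₊₁ = ⌊(a₀+mₖ₊₁)/dₖ₊₁⌋:
  k=1: m=7, d=6, a=2
  k=2: m=5, d=5, a=2
  k=3: m=5, d=6, a=2
  k=4: m=7, d=1, a=14
d=1 and a=2a₀=14 at k=4, so the next step gives (m, d) = (7, 6) again — its k=1 value — and the period has length 4.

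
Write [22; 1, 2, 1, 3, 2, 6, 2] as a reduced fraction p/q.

Fold from the inside: start with 2/1.
  6 + 1/2 = 13/2
  2 + 2/13 = 28/13
  3 + 13/28 = 97/28
  1 + 28/97 = 125/97
  2 + 97/125 = 347/125
  1 + 125/347 = 472/347
  22 + 347/472 = 10731/472

10731/472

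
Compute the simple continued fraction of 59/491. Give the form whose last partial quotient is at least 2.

[0; 8, 3, 9, 2]

59 = 0×491 + 59
491 = 8×59 + 19
59 = 3×19 + 2
19 = 9×2 + 1
2 = 2×1 + 0  (stop)
So 59/491 = [0; 8, 3, 9, 2].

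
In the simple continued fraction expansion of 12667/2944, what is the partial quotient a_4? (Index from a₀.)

12667 = 4·2944 + 891   →  a_0 = 4
2944 = 3·891 + 271   →  a_1 = 3
891 = 3·271 + 78   →  a_2 = 3
271 = 3·78 + 37   →  a_3 = 3
78 = 2·37 + 4   →  a_4 = 2

2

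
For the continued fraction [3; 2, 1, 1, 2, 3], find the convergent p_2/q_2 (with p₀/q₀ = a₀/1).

Using pₖ = aₖpₖ₋₁ + pₖ₋₂, qₖ = aₖqₖ₋₁ + qₖ₋₂ (with p₋₁=1, p₋₂=0, q₋₁=0, q₋₂=1):
  k=0: a=3, p=3, q=1
  k=1: a=2, p=7, q=2
  k=2: a=1, p=10, q=3

10/3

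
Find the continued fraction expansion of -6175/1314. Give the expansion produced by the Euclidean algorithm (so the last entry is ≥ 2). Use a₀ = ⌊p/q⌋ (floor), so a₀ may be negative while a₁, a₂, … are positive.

-6175 = -5×1314 + 395
1314 = 3×395 + 129
395 = 3×129 + 8
129 = 16×8 + 1
8 = 8×1 + 0  (stop)
So -6175/1314 = [-5; 3, 3, 16, 8].

[-5; 3, 3, 16, 8]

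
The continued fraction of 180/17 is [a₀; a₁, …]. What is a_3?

2

180 = 10·17 + 10   →  a_0 = 10
17 = 1·10 + 7   →  a_1 = 1
10 = 1·7 + 3   →  a_2 = 1
7 = 2·3 + 1   →  a_3 = 2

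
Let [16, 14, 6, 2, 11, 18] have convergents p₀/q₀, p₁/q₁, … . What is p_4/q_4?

Using pₖ = aₖpₖ₋₁ + pₖ₋₂, qₖ = aₖqₖ₋₁ + qₖ₋₂ (with p₋₁=1, p₋₂=0, q₋₁=0, q₋₂=1):
  k=0: a=16, p=16, q=1
  k=1: a=14, p=225, q=14
  k=2: a=6, p=1366, q=85
  k=3: a=2, p=2957, q=184
  k=4: a=11, p=33893, q=2109

33893/2109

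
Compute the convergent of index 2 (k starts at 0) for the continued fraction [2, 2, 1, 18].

7/3

Using pₖ = aₖpₖ₋₁ + pₖ₋₂, qₖ = aₖqₖ₋₁ + qₖ₋₂ (with p₋₁=1, p₋₂=0, q₋₁=0, q₋₂=1):
  k=0: a=2, p=2, q=1
  k=1: a=2, p=5, q=2
  k=2: a=1, p=7, q=3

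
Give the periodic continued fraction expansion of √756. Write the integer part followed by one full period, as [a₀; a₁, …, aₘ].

[27; 2, 54]

a₀ = ⌊√756⌋ = 27.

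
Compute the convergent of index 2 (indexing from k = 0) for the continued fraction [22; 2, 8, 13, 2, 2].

382/17

Using pₖ = aₖpₖ₋₁ + pₖ₋₂, qₖ = aₖqₖ₋₁ + qₖ₋₂ (with p₋₁=1, p₋₂=0, q₋₁=0, q₋₂=1):
  k=0: a=22, p=22, q=1
  k=1: a=2, p=45, q=2
  k=2: a=8, p=382, q=17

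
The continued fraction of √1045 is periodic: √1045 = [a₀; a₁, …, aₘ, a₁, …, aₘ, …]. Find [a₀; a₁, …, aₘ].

a₀ = ⌊√1045⌋ = 32.
With m₀=0, d₀=1 and mₖ₊₁ = dₖaₖ − mₖ, dₖ₊₁ = (n − mₖ₊₁²)/dₖ, aₖ₊₁ = ⌊(a₀+mₖ₊₁)/dₖ₊₁⌋:
  k=1: m=32, d=21, a=3
  k=2: m=31, d=4, a=15
  k=3: m=29, d=51, a=1
  k=4: m=22, d=11, a=4
  k=5: m=22, d=51, a=1
  k=6: m=29, d=4, a=15
  k=7: m=31, d=21, a=3
  k=8: m=32, d=1, a=64
d=1 and a=2a₀=64 at k=8, so the next step gives (m, d) = (32, 21) again — its k=1 value — and the period has length 8.

[32; 3, 15, 1, 4, 1, 15, 3, 64]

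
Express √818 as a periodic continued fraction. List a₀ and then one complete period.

a₀ = ⌊√818⌋ = 28.
With m₀=0, d₀=1 and mₖ₊₁ = dₖaₖ − mₖ, dₖ₊₁ = (n − mₖ₊₁²)/dₖ, aₖ₊₁ = ⌊(a₀+mₖ₊₁)/dₖ₊₁⌋:
  k=1: m=28, d=34, a=1
  k=2: m=6, d=23, a=1
  k=3: m=17, d=23, a=1
  k=4: m=6, d=34, a=1
  k=5: m=28, d=1, a=56
d=1 and a=2a₀=56 at k=5, so the next step gives (m, d) = (28, 34) again — its k=1 value — and the period has length 5.

[28; 1, 1, 1, 1, 56]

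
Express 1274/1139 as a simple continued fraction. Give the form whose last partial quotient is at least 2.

[1; 8, 2, 3, 2, 8]

1274 = 1·1139 + 135
1139 = 8·135 + 59
135 = 2·59 + 17
59 = 3·17 + 8
17 = 2·8 + 1
8 = 8·1 + 0  (stop)
So 1274/1139 = [1; 8, 2, 3, 2, 8].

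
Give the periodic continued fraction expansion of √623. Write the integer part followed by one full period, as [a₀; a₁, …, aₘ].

a₀ = ⌊√623⌋ = 24.

[24; 1, 23, 1, 48]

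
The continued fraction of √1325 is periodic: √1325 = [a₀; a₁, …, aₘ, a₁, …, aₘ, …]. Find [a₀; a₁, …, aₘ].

[36; 2, 2, 72]

a₀ = ⌊√1325⌋ = 36.
With m₀=0, d₀=1 and mₖ₊₁ = dₖaₖ − mₖ, dₖ₊₁ = (n − mₖ₊₁²)/dₖ, aₖ₊₁ = ⌊(a₀+mₖ₊₁)/dₖ₊₁⌋:
  k=1: m=36, d=29, a=2
  k=2: m=22, d=29, a=2
  k=3: m=36, d=1, a=72
d=1 and a=2a₀=72 at k=3, so the next step gives (m, d) = (36, 29) again — its k=1 value — and the period has length 3.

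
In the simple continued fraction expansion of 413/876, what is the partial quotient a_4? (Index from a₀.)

413 = 0·876 + 413   →  a_0 = 0
876 = 2·413 + 50   →  a_1 = 2
413 = 8·50 + 13   →  a_2 = 8
50 = 3·13 + 11   →  a_3 = 3
13 = 1·11 + 2   →  a_4 = 1

1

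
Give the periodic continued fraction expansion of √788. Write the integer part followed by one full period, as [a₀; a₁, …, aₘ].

a₀ = ⌊√788⌋ = 28.
With m₀=0, d₀=1 and mₖ₊₁ = dₖaₖ − mₖ, dₖ₊₁ = (n − mₖ₊₁²)/dₖ, aₖ₊₁ = ⌊(a₀+mₖ₊₁)/dₖ₊₁⌋:
  k=1: m=28, d=4, a=14
  k=2: m=28, d=1, a=56
d=1 and a=2a₀=56 at k=2, so the next step gives (m, d) = (28, 4) again — its k=1 value — and the period has length 2.

[28; 14, 56]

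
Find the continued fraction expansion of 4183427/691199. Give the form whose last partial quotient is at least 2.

[6; 19, 13, 14, 14, 14]

4183427 = 6·691199 + 36233
691199 = 19·36233 + 2772
36233 = 13·2772 + 197
2772 = 14·197 + 14
197 = 14·14 + 1
14 = 14·1 + 0  (stop)
So 4183427/691199 = [6; 19, 13, 14, 14, 14].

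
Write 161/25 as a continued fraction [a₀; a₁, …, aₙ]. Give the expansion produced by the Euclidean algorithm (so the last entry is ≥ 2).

[6; 2, 3, 1, 2]

161 = 6*25 + 11
25 = 2*11 + 3
11 = 3*3 + 2
3 = 1*2 + 1
2 = 2*1 + 0  (stop)
So 161/25 = [6; 2, 3, 1, 2].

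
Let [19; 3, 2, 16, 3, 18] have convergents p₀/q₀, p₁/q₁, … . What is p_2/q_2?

Using pₖ = aₖpₖ₋₁ + pₖ₋₂, qₖ = aₖqₖ₋₁ + qₖ₋₂ (with p₋₁=1, p₋₂=0, q₋₁=0, q₋₂=1):
  k=0: a=19, p=19, q=1
  k=1: a=3, p=58, q=3
  k=2: a=2, p=135, q=7

135/7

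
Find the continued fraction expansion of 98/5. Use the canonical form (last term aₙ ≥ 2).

98 = 19·5 + 3
5 = 1·3 + 2
3 = 1·2 + 1
2 = 2·1 + 0  (stop)
So 98/5 = [19; 1, 1, 2].

[19; 1, 1, 2]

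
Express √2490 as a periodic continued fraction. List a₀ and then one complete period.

[49; 1, 8, 1, 98]

a₀ = ⌊√2490⌋ = 49.
With m₀=0, d₀=1 and mₖ₊₁ = dₖaₖ − mₖ, dₖ₊₁ = (n − mₖ₊₁²)/dₖ, aₖ₊₁ = ⌊(a₀+mₖ₊₁)/dₖ₊₁⌋:
  k=1: m=49, d=89, a=1
  k=2: m=40, d=10, a=8
  k=3: m=40, d=89, a=1
  k=4: m=49, d=1, a=98
d=1 and a=2a₀=98 at k=4, so the next step gives (m, d) = (49, 89) again — its k=1 value — and the period has length 4.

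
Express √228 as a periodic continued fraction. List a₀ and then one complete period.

[15; 10, 30]

a₀ = ⌊√228⌋ = 15.
With m₀=0, d₀=1 and mₖ₊₁ = dₖaₖ − mₖ, dₖ₊₁ = (n − mₖ₊₁²)/dₖ, aₖ₊₁ = ⌊(a₀+mₖ₊₁)/dₖ₊₁⌋:
  k=1: m=15, d=3, a=10
  k=2: m=15, d=1, a=30
d=1 and a=2a₀=30 at k=2, so the next step gives (m, d) = (15, 3) again — its k=1 value — and the period has length 2.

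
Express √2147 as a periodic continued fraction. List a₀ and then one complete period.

a₀ = ⌊√2147⌋ = 46.
With m₀=0, d₀=1 and mₖ₊₁ = dₖaₖ − mₖ, dₖ₊₁ = (n − mₖ₊₁²)/dₖ, aₖ₊₁ = ⌊(a₀+mₖ₊₁)/dₖ₊₁⌋:
  k=1: m=46, d=31, a=2
  k=2: m=16, d=61, a=1
  k=3: m=45, d=2, a=45
  k=4: m=45, d=61, a=1
  k=5: m=16, d=31, a=2
  k=6: m=46, d=1, a=92
d=1 and a=2a₀=92 at k=6, so the next step gives (m, d) = (46, 31) again — its k=1 value — and the period has length 6.

[46; 2, 1, 45, 1, 2, 92]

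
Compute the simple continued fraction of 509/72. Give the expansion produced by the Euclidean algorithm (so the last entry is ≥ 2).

[7; 14, 2, 2]

509 = 7·72 + 5
72 = 14·5 + 2
5 = 2·2 + 1
2 = 2·1 + 0  (stop)
So 509/72 = [7; 14, 2, 2].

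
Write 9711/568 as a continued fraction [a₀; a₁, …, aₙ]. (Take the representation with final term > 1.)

9711 = 17*568 + 55
568 = 10*55 + 18
55 = 3*18 + 1
18 = 18*1 + 0  (stop)
So 9711/568 = [17; 10, 3, 18].

[17; 10, 3, 18]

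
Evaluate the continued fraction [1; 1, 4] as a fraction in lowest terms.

Fold from the inside: start with 4/1.
  1 + 1/4 = 5/4
  1 + 4/5 = 9/5

9/5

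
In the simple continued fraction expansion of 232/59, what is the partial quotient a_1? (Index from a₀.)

232 = 3·59 + 55   →  a_0 = 3
59 = 1·55 + 4   →  a_1 = 1

1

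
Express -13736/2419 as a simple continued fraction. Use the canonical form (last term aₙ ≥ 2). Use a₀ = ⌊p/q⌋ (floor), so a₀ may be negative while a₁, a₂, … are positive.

-13736 = -6·2419 + 778
2419 = 3·778 + 85
778 = 9·85 + 13
85 = 6·13 + 7
13 = 1·7 + 6
7 = 1·6 + 1
6 = 6·1 + 0  (stop)
So -13736/2419 = [-6; 3, 9, 6, 1, 1, 6].

[-6; 3, 9, 6, 1, 1, 6]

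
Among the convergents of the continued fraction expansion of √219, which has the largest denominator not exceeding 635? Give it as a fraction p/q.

8746/591

√219 = [14; 1, 3, 1, 28, …] (period length 4).
Convergents:
  p_0/q_0 = 14/1
  p_1/q_1 = 15/1
  p_2/q_2 = 59/4
  p_3/q_3 = 74/5
  p_4/q_4 = 2131/144
  p_5/q_5 = 2205/149
  p_6/q_6 = 8746/591
  p_7/q_7 = 10951/740
q_6 = 591 ≤ 635 < 740 = q_7, so the answer is 8746/591.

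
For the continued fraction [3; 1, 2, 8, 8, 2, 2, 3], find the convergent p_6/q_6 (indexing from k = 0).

3919/1065

Using pₖ = aₖpₖ₋₁ + pₖ₋₂, qₖ = aₖqₖ₋₁ + qₖ₋₂ (with p₋₁=1, p₋₂=0, q₋₁=0, q₋₂=1):
  k=0: a=3, p=3, q=1
  k=1: a=1, p=4, q=1
  k=2: a=2, p=11, q=3
  k=3: a=8, p=92, q=25
  k=4: a=8, p=747, q=203
  k=5: a=2, p=1586, q=431
  k=6: a=2, p=3919, q=1065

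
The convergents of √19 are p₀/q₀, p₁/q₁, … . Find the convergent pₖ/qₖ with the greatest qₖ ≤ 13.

√19 = [4; 2, 1, 3, 1, 2, 8, …] (period length 6).
Convergents:
  p_0/q_0 = 4/1
  p_1/q_1 = 9/2
  p_2/q_2 = 13/3
  p_3/q_3 = 48/11
  p_4/q_4 = 61/14
q_3 = 11 ≤ 13 < 14 = q_4, so the answer is 48/11.

48/11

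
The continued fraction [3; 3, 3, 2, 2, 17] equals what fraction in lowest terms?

3221/975

Using pₖ = aₖpₖ₋₁ + pₖ₋₂ and qₖ = aₖqₖ₋₁ + qₖ₋₂:
  k=0: a=3, p=3, q=1
  k=1: a=3, p=10, q=3
  k=2: a=3, p=33, q=10
  k=3: a=2, p=76, q=23
  k=4: a=2, p=185, q=56
  k=5: a=17, p=3221, q=975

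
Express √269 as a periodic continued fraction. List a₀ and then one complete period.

[16; 2, 2, 32]

a₀ = ⌊√269⌋ = 16.
With m₀=0, d₀=1 and mₖ₊₁ = dₖaₖ − mₖ, dₖ₊₁ = (n − mₖ₊₁²)/dₖ, aₖ₊₁ = ⌊(a₀+mₖ₊₁)/dₖ₊₁⌋:
  k=1: m=16, d=13, a=2
  k=2: m=10, d=13, a=2
  k=3: m=16, d=1, a=32
d=1 and a=2a₀=32 at k=3, so the next step gives (m, d) = (16, 13) again — its k=1 value — and the period has length 3.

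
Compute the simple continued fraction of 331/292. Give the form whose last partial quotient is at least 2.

331 = 1×292 + 39
292 = 7×39 + 19
39 = 2×19 + 1
19 = 19×1 + 0  (stop)
So 331/292 = [1; 7, 2, 19].

[1; 7, 2, 19]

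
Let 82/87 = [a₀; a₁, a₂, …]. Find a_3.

82 = 0·87 + 82   →  a_0 = 0
87 = 1·82 + 5   →  a_1 = 1
82 = 16·5 + 2   →  a_2 = 16
5 = 2·2 + 1   →  a_3 = 2

2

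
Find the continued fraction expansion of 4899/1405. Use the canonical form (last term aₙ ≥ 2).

[3; 2, 18, 2, 18]

4899 = 3·1405 + 684
1405 = 2·684 + 37
684 = 18·37 + 18
37 = 2·18 + 1
18 = 18·1 + 0  (stop)
So 4899/1405 = [3; 2, 18, 2, 18].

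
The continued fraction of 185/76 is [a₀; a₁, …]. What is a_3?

3

185 = 2·76 + 33   →  a_0 = 2
76 = 2·33 + 10   →  a_1 = 2
33 = 3·10 + 3   →  a_2 = 3
10 = 3·3 + 1   →  a_3 = 3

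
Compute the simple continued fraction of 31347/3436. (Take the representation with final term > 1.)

[9; 8, 8, 7, 2, 3]

31347 = 9*3436 + 423
3436 = 8*423 + 52
423 = 8*52 + 7
52 = 7*7 + 3
7 = 2*3 + 1
3 = 3*1 + 0  (stop)
So 31347/3436 = [9; 8, 8, 7, 2, 3].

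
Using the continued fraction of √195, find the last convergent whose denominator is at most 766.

√195 = [13; 1, 26, …] (period length 2).
Convergents:
  p_0/q_0 = 13/1
  p_1/q_1 = 14/1
  p_2/q_2 = 377/27
  p_3/q_3 = 391/28
  p_4/q_4 = 10543/755
  p_5/q_5 = 10934/783
q_4 = 755 ≤ 766 < 783 = q_5, so the answer is 10543/755.

10543/755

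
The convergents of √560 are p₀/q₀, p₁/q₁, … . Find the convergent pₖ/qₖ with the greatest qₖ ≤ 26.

71/3

√560 = [23; 1, 1, 1, 46, …] (period length 4).
Convergents:
  p_0/q_0 = 23/1
  p_1/q_1 = 24/1
  p_2/q_2 = 47/2
  p_3/q_3 = 71/3
  p_4/q_4 = 3313/140
q_3 = 3 ≤ 26 < 140 = q_4, so the answer is 71/3.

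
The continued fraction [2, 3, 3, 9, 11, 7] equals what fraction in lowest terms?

Fold from the inside: start with 7/1.
  11 + 1/7 = 78/7
  9 + 7/78 = 709/78
  3 + 78/709 = 2205/709
  3 + 709/2205 = 7324/2205
  2 + 2205/7324 = 16853/7324

16853/7324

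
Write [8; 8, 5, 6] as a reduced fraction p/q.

Fold from the inside: start with 6/1.
  5 + 1/6 = 31/6
  8 + 6/31 = 254/31
  8 + 31/254 = 2063/254

2063/254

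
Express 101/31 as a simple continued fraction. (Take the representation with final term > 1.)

101 = 3*31 + 8
31 = 3*8 + 7
8 = 1*7 + 1
7 = 7*1 + 0  (stop)
So 101/31 = [3; 3, 1, 7].

[3; 3, 1, 7]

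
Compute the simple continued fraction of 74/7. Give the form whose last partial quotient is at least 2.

74 = 10*7 + 4
7 = 1*4 + 3
4 = 1*3 + 1
3 = 3*1 + 0  (stop)
So 74/7 = [10; 1, 1, 3].

[10; 1, 1, 3]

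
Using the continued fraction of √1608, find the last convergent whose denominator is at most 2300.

√1608 = [40; 10, 80, …] (period length 2).
Convergents:
  p_0/q_0 = 40/1
  p_1/q_1 = 401/10
  p_2/q_2 = 32120/801
  p_3/q_3 = 321601/8020
q_2 = 801 ≤ 2300 < 8020 = q_3, so the answer is 32120/801.

32120/801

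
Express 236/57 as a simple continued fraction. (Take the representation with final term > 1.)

[4; 7, 8]

236 = 4·57 + 8
57 = 7·8 + 1
8 = 8·1 + 0  (stop)
So 236/57 = [4; 7, 8].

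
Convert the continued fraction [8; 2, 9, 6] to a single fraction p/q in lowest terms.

983/116

Using pₖ = aₖpₖ₋₁ + pₖ₋₂ and qₖ = aₖqₖ₋₁ + qₖ₋₂:
  k=0: a=8, p=8, q=1
  k=1: a=2, p=17, q=2
  k=2: a=9, p=161, q=19
  k=3: a=6, p=983, q=116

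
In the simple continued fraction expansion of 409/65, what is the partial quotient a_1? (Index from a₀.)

409 = 6·65 + 19   →  a_0 = 6
65 = 3·19 + 8   →  a_1 = 3

3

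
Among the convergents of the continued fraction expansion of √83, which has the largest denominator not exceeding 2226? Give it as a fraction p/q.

√83 = [9; 9, 18, …] (period length 2).
Convergents:
  p_0/q_0 = 9/1
  p_1/q_1 = 82/9
  p_2/q_2 = 1485/163
  p_3/q_3 = 13447/1476
  p_4/q_4 = 243531/26731
q_3 = 1476 ≤ 2226 < 26731 = q_4, so the answer is 13447/1476.

13447/1476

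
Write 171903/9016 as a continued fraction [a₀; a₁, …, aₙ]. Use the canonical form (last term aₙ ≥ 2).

171903 = 19×9016 + 599
9016 = 15×599 + 31
599 = 19×31 + 10
31 = 3×10 + 1
10 = 10×1 + 0  (stop)
So 171903/9016 = [19; 15, 19, 3, 10].

[19; 15, 19, 3, 10]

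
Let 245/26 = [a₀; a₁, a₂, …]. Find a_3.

245 = 9·26 + 11   →  a_0 = 9
26 = 2·11 + 4   →  a_1 = 2
11 = 2·4 + 3   →  a_2 = 2
4 = 1·3 + 1   →  a_3 = 1

1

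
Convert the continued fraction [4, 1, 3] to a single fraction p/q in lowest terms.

19/4

Using pₖ = aₖpₖ₋₁ + pₖ₋₂ and qₖ = aₖqₖ₋₁ + qₖ₋₂:
  k=0: a=4, p=4, q=1
  k=1: a=1, p=5, q=1
  k=2: a=3, p=19, q=4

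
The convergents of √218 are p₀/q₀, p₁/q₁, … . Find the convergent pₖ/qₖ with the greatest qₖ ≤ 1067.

7471/506

√218 = [14; 1, 3, 3, 1, 28, …] (period length 5).
Convergents:
  p_0/q_0 = 14/1
  p_1/q_1 = 15/1
  p_2/q_2 = 59/4
  p_3/q_3 = 192/13
  p_4/q_4 = 251/17
  p_5/q_5 = 7220/489
  p_6/q_6 = 7471/506
  p_7/q_7 = 29633/2007
q_6 = 506 ≤ 1067 < 2007 = q_7, so the answer is 7471/506.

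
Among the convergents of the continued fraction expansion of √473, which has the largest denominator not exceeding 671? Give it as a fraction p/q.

√473 = [21; 1, 2, 1, 42, …] (period length 4).
Convergents:
  p_0/q_0 = 21/1
  p_1/q_1 = 22/1
  p_2/q_2 = 65/3
  p_3/q_3 = 87/4
  p_4/q_4 = 3719/171
  p_5/q_5 = 3806/175
  p_6/q_6 = 11331/521
  p_7/q_7 = 15137/696
q_6 = 521 ≤ 671 < 696 = q_7, so the answer is 11331/521.

11331/521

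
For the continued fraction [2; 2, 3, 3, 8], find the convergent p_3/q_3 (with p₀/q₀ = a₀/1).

56/23

Using pₖ = aₖpₖ₋₁ + pₖ₋₂, qₖ = aₖqₖ₋₁ + qₖ₋₂ (with p₋₁=1, p₋₂=0, q₋₁=0, q₋₂=1):
  k=0: a=2, p=2, q=1
  k=1: a=2, p=5, q=2
  k=2: a=3, p=17, q=7
  k=3: a=3, p=56, q=23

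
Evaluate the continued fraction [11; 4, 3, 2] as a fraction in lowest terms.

Using pₖ = aₖpₖ₋₁ + pₖ₋₂ and qₖ = aₖqₖ₋₁ + qₖ₋₂:
  k=0: a=11, p=11, q=1
  k=1: a=4, p=45, q=4
  k=2: a=3, p=146, q=13
  k=3: a=2, p=337, q=30

337/30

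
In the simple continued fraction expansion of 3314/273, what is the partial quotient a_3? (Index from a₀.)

3314 = 12·273 + 38   →  a_0 = 12
273 = 7·38 + 7   →  a_1 = 7
38 = 5·7 + 3   →  a_2 = 5
7 = 2·3 + 1   →  a_3 = 2

2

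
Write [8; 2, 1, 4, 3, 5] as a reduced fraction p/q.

1997/239

Using pₖ = aₖpₖ₋₁ + pₖ₋₂ and qₖ = aₖqₖ₋₁ + qₖ₋₂:
  k=0: a=8, p=8, q=1
  k=1: a=2, p=17, q=2
  k=2: a=1, p=25, q=3
  k=3: a=4, p=117, q=14
  k=4: a=3, p=376, q=45
  k=5: a=5, p=1997, q=239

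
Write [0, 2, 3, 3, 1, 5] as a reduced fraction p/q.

Fold from the inside: start with 5/1.
  1 + 1/5 = 6/5
  3 + 5/6 = 23/6
  3 + 6/23 = 75/23
  2 + 23/75 = 173/75
  0 + 75/173 = 75/173

75/173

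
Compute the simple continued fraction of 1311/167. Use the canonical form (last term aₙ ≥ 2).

1311 = 7·167 + 142
167 = 1·142 + 25
142 = 5·25 + 17
25 = 1·17 + 8
17 = 2·8 + 1
8 = 8·1 + 0  (stop)
So 1311/167 = [7; 1, 5, 1, 2, 8].

[7; 1, 5, 1, 2, 8]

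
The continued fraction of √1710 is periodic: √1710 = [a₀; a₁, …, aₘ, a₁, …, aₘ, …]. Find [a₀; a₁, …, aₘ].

a₀ = ⌊√1710⌋ = 41.
With m₀=0, d₀=1 and mₖ₊₁ = dₖaₖ − mₖ, dₖ₊₁ = (n − mₖ₊₁²)/dₖ, aₖ₊₁ = ⌊(a₀+mₖ₊₁)/dₖ₊₁⌋:
  k=1: m=41, d=29, a=2
  k=2: m=17, d=49, a=1
  k=3: m=32, d=14, a=5
  k=4: m=38, d=19, a=4
  k=5: m=38, d=14, a=5
  k=6: m=32, d=49, a=1
  k=7: m=17, d=29, a=2
  k=8: m=41, d=1, a=82
d=1 and a=2a₀=82 at k=8, so the next step gives (m, d) = (41, 29) again — its k=1 value — and the period has length 8.

[41; 2, 1, 5, 4, 5, 1, 2, 82]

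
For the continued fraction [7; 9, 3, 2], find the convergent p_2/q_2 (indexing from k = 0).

Using pₖ = aₖpₖ₋₁ + pₖ₋₂, qₖ = aₖqₖ₋₁ + qₖ₋₂ (with p₋₁=1, p₋₂=0, q₋₁=0, q₋₂=1):
  k=0: a=7, p=7, q=1
  k=1: a=9, p=64, q=9
  k=2: a=3, p=199, q=28

199/28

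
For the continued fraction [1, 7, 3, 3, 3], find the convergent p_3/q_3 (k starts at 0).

Using pₖ = aₖpₖ₋₁ + pₖ₋₂, qₖ = aₖqₖ₋₁ + qₖ₋₂ (with p₋₁=1, p₋₂=0, q₋₁=0, q₋₂=1):
  k=0: a=1, p=1, q=1
  k=1: a=7, p=8, q=7
  k=2: a=3, p=25, q=22
  k=3: a=3, p=83, q=73

83/73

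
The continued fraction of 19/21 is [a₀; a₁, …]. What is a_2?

19 = 0·21 + 19   →  a_0 = 0
21 = 1·19 + 2   →  a_1 = 1
19 = 9·2 + 1   →  a_2 = 9

9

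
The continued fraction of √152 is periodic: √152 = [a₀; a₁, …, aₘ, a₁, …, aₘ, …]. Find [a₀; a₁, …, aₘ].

[12; 3, 24]

a₀ = ⌊√152⌋ = 12.
With m₀=0, d₀=1 and mₖ₊₁ = dₖaₖ − mₖ, dₖ₊₁ = (n − mₖ₊₁²)/dₖ, aₖ₊₁ = ⌊(a₀+mₖ₊₁)/dₖ₊₁⌋:
  k=1: m=12, d=8, a=3
  k=2: m=12, d=1, a=24
d=1 and a=2a₀=24 at k=2, so the next step gives (m, d) = (12, 8) again — its k=1 value — and the period has length 2.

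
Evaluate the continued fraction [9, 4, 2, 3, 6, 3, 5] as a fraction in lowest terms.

Fold from the inside: start with 5/1.
  3 + 1/5 = 16/5
  6 + 5/16 = 101/16
  3 + 16/101 = 319/101
  2 + 101/319 = 739/319
  4 + 319/739 = 3275/739
  9 + 739/3275 = 30214/3275

30214/3275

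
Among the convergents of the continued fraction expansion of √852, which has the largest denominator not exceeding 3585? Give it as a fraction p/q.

√852 = [29; 5, 3, 2, 4, 2, 3, 5, 58, …] (period length 8).
Convergents:
  p_0/q_0 = 29/1
  p_1/q_1 = 146/5
  p_2/q_2 = 467/16
  p_3/q_3 = 1080/37
  p_4/q_4 = 4787/164
  p_5/q_5 = 10654/365
  p_6/q_6 = 36749/1259
  p_7/q_7 = 194399/6660
q_6 = 1259 ≤ 3585 < 6660 = q_7, so the answer is 36749/1259.

36749/1259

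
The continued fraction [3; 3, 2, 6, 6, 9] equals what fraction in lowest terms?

Fold from the inside: start with 9/1.
  6 + 1/9 = 55/9
  6 + 9/55 = 339/55
  2 + 55/339 = 733/339
  3 + 339/733 = 2538/733
  3 + 733/2538 = 8347/2538

8347/2538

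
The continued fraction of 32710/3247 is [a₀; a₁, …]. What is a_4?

8

32710 = 10·3247 + 240   →  a_0 = 10
3247 = 13·240 + 127   →  a_1 = 13
240 = 1·127 + 113   →  a_2 = 1
127 = 1·113 + 14   →  a_3 = 1
113 = 8·14 + 1   →  a_4 = 8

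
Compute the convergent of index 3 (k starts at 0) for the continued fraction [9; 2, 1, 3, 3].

103/11

Using pₖ = aₖpₖ₋₁ + pₖ₋₂, qₖ = aₖqₖ₋₁ + qₖ₋₂ (with p₋₁=1, p₋₂=0, q₋₁=0, q₋₂=1):
  k=0: a=9, p=9, q=1
  k=1: a=2, p=19, q=2
  k=2: a=1, p=28, q=3
  k=3: a=3, p=103, q=11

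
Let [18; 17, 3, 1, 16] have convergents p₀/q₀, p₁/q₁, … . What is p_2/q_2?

Using pₖ = aₖpₖ₋₁ + pₖ₋₂, qₖ = aₖqₖ₋₁ + qₖ₋₂ (with p₋₁=1, p₋₂=0, q₋₁=0, q₋₂=1):
  k=0: a=18, p=18, q=1
  k=1: a=17, p=307, q=17
  k=2: a=3, p=939, q=52

939/52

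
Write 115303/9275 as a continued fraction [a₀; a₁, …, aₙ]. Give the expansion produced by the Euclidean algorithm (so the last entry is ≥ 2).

115303 = 12*9275 + 4003
9275 = 2*4003 + 1269
4003 = 3*1269 + 196
1269 = 6*196 + 93
196 = 2*93 + 10
93 = 9*10 + 3
10 = 3*3 + 1
3 = 3*1 + 0  (stop)
So 115303/9275 = [12; 2, 3, 6, 2, 9, 3, 3].

[12; 2, 3, 6, 2, 9, 3, 3]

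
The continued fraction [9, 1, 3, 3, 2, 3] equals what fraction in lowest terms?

1006/103

Using pₖ = aₖpₖ₋₁ + pₖ₋₂ and qₖ = aₖqₖ₋₁ + qₖ₋₂:
  k=0: a=9, p=9, q=1
  k=1: a=1, p=10, q=1
  k=2: a=3, p=39, q=4
  k=3: a=3, p=127, q=13
  k=4: a=2, p=293, q=30
  k=5: a=3, p=1006, q=103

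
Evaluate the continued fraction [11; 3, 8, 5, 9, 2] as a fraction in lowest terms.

Fold from the inside: start with 2/1.
  9 + 1/2 = 19/2
  5 + 2/19 = 97/19
  8 + 19/97 = 795/97
  3 + 97/795 = 2482/795
  11 + 795/2482 = 28097/2482

28097/2482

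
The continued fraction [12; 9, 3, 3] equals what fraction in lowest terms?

Using pₖ = aₖpₖ₋₁ + pₖ₋₂ and qₖ = aₖqₖ₋₁ + qₖ₋₂:
  k=0: a=12, p=12, q=1
  k=1: a=9, p=109, q=9
  k=2: a=3, p=339, q=28
  k=3: a=3, p=1126, q=93

1126/93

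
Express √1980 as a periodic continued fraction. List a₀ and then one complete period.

[44; 2, 88]

a₀ = ⌊√1980⌋ = 44.
With m₀=0, d₀=1 and mₖ₊₁ = dₖaₖ − mₖ, dₖ₊₁ = (n − mₖ₊₁²)/dₖ, aₖ₊₁ = ⌊(a₀+mₖ₊₁)/dₖ₊₁⌋:
  k=1: m=44, d=44, a=2
  k=2: m=44, d=1, a=88
d=1 and a=2a₀=88 at k=2, so the next step gives (m, d) = (44, 44) again — its k=1 value — and the period has length 2.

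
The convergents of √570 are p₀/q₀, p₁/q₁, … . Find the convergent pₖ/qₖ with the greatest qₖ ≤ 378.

8953/375

√570 = [23; 1, 6, 1, 46, …] (period length 4).
Convergents:
  p_0/q_0 = 23/1
  p_1/q_1 = 24/1
  p_2/q_2 = 167/7
  p_3/q_3 = 191/8
  p_4/q_4 = 8953/375
  p_5/q_5 = 9144/383
q_4 = 375 ≤ 378 < 383 = q_5, so the answer is 8953/375.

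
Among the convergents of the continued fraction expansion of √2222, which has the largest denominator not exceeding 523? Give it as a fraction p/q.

√2222 = [47; 7, 4, 7, 94, …] (period length 4).
Convergents:
  p_0/q_0 = 47/1
  p_1/q_1 = 330/7
  p_2/q_2 = 1367/29
  p_3/q_3 = 9899/210
  p_4/q_4 = 931873/19769
q_3 = 210 ≤ 523 < 19769 = q_4, so the answer is 9899/210.

9899/210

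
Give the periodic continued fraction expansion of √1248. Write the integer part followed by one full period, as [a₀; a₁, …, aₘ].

a₀ = ⌊√1248⌋ = 35.
With m₀=0, d₀=1 and mₖ₊₁ = dₖaₖ − mₖ, dₖ₊₁ = (n − mₖ₊₁²)/dₖ, aₖ₊₁ = ⌊(a₀+mₖ₊₁)/dₖ₊₁⌋:
  k=1: m=35, d=23, a=3
  k=2: m=34, d=4, a=17
  k=3: m=34, d=23, a=3
  k=4: m=35, d=1, a=70
d=1 and a=2a₀=70 at k=4, so the next step gives (m, d) = (35, 23) again — its k=1 value — and the period has length 4.

[35; 3, 17, 3, 70]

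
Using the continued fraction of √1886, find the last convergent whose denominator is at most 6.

√1886 = [43; 2, 2, 1, 42, 1, 2, 2, 86, …] (period length 8).
Convergents:
  p_0/q_0 = 43/1
  p_1/q_1 = 87/2
  p_2/q_2 = 217/5
  p_3/q_3 = 304/7
q_2 = 5 ≤ 6 < 7 = q_3, so the answer is 217/5.

217/5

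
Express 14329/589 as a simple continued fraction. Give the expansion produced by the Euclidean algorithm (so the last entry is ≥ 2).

[24; 3, 19, 3, 3]

14329 = 24·589 + 193
589 = 3·193 + 10
193 = 19·10 + 3
10 = 3·3 + 1
3 = 3·1 + 0  (stop)
So 14329/589 = [24; 3, 19, 3, 3].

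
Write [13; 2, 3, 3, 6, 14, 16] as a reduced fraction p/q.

Using pₖ = aₖpₖ₋₁ + pₖ₋₂ and qₖ = aₖqₖ₋₁ + qₖ₋₂:
  k=0: a=13, p=13, q=1
  k=1: a=2, p=27, q=2
  k=2: a=3, p=94, q=7
  k=3: a=3, p=309, q=23
  k=4: a=6, p=1948, q=145
  k=5: a=14, p=27581, q=2053
  k=6: a=16, p=443244, q=32993

443244/32993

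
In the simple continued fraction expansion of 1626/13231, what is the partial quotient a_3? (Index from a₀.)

3

1626 = 0·13231 + 1626   →  a_0 = 0
13231 = 8·1626 + 223   →  a_1 = 8
1626 = 7·223 + 65   →  a_2 = 7
223 = 3·65 + 28   →  a_3 = 3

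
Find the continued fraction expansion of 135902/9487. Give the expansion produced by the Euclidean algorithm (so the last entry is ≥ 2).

[14; 3, 13, 8, 9, 1, 2]

135902 = 14·9487 + 3084
9487 = 3·3084 + 235
3084 = 13·235 + 29
235 = 8·29 + 3
29 = 9·3 + 2
3 = 1·2 + 1
2 = 2·1 + 0  (stop)
So 135902/9487 = [14; 3, 13, 8, 9, 1, 2].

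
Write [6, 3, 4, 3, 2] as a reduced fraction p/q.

Using pₖ = aₖpₖ₋₁ + pₖ₋₂ and qₖ = aₖqₖ₋₁ + qₖ₋₂:
  k=0: a=6, p=6, q=1
  k=1: a=3, p=19, q=3
  k=2: a=4, p=82, q=13
  k=3: a=3, p=265, q=42
  k=4: a=2, p=612, q=97

612/97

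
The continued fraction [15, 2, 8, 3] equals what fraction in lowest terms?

820/53

Using pₖ = aₖpₖ₋₁ + pₖ₋₂ and qₖ = aₖqₖ₋₁ + qₖ₋₂:
  k=0: a=15, p=15, q=1
  k=1: a=2, p=31, q=2
  k=2: a=8, p=263, q=17
  k=3: a=3, p=820, q=53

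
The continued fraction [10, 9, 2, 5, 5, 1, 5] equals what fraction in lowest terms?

Fold from the inside: start with 5/1.
  1 + 1/5 = 6/5
  5 + 5/6 = 35/6
  5 + 6/35 = 181/35
  2 + 35/181 = 397/181
  9 + 181/397 = 3754/397
  10 + 397/3754 = 37937/3754

37937/3754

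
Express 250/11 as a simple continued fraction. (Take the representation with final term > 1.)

[22; 1, 2, 1, 2]

250 = 22·11 + 8
11 = 1·8 + 3
8 = 2·3 + 2
3 = 1·2 + 1
2 = 2·1 + 0  (stop)
So 250/11 = [22; 1, 2, 1, 2].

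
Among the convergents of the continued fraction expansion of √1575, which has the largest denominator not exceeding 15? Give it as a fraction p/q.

119/3

√1575 = [39; 1, 2, 5, 2, 1, 78, …] (period length 6).
Convergents:
  p_0/q_0 = 39/1
  p_1/q_1 = 40/1
  p_2/q_2 = 119/3
  p_3/q_3 = 635/16
q_2 = 3 ≤ 15 < 16 = q_3, so the answer is 119/3.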